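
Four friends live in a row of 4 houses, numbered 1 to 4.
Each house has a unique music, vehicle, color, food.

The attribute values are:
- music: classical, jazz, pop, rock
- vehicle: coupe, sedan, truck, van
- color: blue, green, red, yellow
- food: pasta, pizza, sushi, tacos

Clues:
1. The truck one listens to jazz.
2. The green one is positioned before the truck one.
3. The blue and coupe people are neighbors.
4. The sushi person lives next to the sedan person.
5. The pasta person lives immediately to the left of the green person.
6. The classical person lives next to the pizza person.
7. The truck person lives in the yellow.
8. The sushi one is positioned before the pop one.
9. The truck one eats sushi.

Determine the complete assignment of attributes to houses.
Solution:

House | Music | Vehicle | Color | Food
--------------------------------------
  1   | classical | van | blue | pasta
  2   | rock | coupe | green | pizza
  3   | jazz | truck | yellow | sushi
  4   | pop | sedan | red | tacos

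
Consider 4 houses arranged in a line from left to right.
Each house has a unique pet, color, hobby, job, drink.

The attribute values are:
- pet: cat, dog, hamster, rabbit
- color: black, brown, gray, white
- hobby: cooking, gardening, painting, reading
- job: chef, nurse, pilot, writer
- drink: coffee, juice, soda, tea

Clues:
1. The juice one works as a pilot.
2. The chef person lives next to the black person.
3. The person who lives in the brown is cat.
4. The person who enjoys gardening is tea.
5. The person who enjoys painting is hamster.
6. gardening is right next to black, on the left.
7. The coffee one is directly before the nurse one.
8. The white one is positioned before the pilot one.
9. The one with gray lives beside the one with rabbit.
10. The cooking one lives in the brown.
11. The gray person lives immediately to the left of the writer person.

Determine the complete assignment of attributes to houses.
Solution:

House | Pet | Color | Hobby | Job | Drink
-----------------------------------------
  1   | dog | gray | gardening | chef | tea
  2   | rabbit | black | reading | writer | coffee
  3   | hamster | white | painting | nurse | soda
  4   | cat | brown | cooking | pilot | juice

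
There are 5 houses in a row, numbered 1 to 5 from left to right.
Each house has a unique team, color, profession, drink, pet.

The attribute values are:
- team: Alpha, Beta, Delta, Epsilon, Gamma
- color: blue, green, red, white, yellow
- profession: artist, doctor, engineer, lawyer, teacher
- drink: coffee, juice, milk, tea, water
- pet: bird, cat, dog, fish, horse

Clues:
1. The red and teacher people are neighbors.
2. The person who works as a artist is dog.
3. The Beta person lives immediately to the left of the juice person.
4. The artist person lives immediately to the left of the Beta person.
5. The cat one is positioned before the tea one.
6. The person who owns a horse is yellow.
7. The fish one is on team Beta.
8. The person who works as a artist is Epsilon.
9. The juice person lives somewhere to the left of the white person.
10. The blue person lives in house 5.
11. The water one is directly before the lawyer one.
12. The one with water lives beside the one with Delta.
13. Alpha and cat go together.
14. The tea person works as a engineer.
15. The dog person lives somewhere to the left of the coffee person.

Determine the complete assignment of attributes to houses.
Solution:

House | Team | Color | Profession | Drink | Pet
-----------------------------------------------
  1   | Epsilon | red | artist | milk | dog
  2   | Beta | green | teacher | water | fish
  3   | Delta | yellow | lawyer | juice | horse
  4   | Alpha | white | doctor | coffee | cat
  5   | Gamma | blue | engineer | tea | bird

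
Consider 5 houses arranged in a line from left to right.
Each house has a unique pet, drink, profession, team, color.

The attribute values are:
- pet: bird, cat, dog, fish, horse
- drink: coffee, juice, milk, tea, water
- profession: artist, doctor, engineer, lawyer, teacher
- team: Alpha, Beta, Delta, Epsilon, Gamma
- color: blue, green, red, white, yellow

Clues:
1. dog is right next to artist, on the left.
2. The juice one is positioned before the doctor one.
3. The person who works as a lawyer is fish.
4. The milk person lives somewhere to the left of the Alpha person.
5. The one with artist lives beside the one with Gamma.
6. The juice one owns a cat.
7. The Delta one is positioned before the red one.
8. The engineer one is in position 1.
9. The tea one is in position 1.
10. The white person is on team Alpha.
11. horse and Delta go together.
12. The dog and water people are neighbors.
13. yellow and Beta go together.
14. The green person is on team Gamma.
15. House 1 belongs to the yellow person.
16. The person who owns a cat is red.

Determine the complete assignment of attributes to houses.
Solution:

House | Pet | Drink | Profession | Team | Color
-----------------------------------------------
  1   | dog | tea | engineer | Beta | yellow
  2   | horse | water | artist | Delta | blue
  3   | fish | milk | lawyer | Gamma | green
  4   | cat | juice | teacher | Epsilon | red
  5   | bird | coffee | doctor | Alpha | white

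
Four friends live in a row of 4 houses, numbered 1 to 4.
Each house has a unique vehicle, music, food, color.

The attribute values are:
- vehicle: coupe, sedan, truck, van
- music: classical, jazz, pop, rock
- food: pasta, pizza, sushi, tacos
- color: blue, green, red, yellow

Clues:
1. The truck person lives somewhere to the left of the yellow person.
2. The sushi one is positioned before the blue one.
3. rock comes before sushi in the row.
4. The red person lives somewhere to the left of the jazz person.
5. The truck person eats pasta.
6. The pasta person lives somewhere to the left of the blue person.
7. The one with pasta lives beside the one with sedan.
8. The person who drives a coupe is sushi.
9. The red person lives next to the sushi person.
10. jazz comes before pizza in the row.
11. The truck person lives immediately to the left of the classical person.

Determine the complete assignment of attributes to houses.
Solution:

House | Vehicle | Music | Food | Color
--------------------------------------
  1   | truck | rock | pasta | green
  2   | sedan | classical | tacos | red
  3   | coupe | jazz | sushi | yellow
  4   | van | pop | pizza | blue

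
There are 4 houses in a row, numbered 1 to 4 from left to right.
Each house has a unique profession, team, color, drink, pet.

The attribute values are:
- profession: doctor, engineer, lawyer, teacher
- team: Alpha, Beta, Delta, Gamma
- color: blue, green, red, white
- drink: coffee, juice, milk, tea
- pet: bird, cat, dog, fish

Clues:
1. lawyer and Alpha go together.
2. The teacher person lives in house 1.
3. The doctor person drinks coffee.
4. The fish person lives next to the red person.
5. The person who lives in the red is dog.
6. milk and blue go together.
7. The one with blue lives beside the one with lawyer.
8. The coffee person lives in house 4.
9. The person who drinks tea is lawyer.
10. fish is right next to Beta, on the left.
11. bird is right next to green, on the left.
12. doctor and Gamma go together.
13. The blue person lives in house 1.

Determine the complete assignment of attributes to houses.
Solution:

House | Profession | Team | Color | Drink | Pet
-----------------------------------------------
  1   | teacher | Delta | blue | milk | bird
  2   | lawyer | Alpha | green | tea | fish
  3   | engineer | Beta | red | juice | dog
  4   | doctor | Gamma | white | coffee | cat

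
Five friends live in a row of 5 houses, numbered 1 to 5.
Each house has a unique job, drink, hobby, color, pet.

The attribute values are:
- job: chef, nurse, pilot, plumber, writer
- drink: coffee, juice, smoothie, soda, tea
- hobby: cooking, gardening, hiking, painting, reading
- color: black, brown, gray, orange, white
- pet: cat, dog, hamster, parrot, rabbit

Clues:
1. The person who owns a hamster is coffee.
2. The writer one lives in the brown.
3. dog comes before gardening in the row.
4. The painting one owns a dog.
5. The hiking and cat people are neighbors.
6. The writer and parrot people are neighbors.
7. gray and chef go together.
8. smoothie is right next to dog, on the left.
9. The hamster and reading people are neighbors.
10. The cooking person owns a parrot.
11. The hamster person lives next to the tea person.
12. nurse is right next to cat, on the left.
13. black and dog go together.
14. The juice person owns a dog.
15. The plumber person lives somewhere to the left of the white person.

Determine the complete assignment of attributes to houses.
Solution:

House | Job | Drink | Hobby | Color | Pet
-----------------------------------------
  1   | nurse | coffee | hiking | orange | hamster
  2   | writer | tea | reading | brown | cat
  3   | chef | smoothie | cooking | gray | parrot
  4   | plumber | juice | painting | black | dog
  5   | pilot | soda | gardening | white | rabbit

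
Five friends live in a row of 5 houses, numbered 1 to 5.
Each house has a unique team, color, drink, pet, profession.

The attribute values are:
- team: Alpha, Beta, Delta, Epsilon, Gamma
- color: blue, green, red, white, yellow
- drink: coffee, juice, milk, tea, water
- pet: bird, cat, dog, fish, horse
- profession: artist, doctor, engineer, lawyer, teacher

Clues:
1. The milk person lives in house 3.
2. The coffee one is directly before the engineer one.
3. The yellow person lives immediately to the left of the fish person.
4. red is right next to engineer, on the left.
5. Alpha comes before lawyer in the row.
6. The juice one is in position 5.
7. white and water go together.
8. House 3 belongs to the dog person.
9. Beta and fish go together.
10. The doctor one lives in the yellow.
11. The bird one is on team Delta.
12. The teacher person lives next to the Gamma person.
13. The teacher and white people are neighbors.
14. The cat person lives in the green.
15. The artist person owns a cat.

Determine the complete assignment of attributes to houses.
Solution:

House | Team | Color | Drink | Pet | Profession
-----------------------------------------------
  1   | Delta | red | coffee | bird | teacher
  2   | Gamma | white | water | horse | engineer
  3   | Alpha | yellow | milk | dog | doctor
  4   | Beta | blue | tea | fish | lawyer
  5   | Epsilon | green | juice | cat | artist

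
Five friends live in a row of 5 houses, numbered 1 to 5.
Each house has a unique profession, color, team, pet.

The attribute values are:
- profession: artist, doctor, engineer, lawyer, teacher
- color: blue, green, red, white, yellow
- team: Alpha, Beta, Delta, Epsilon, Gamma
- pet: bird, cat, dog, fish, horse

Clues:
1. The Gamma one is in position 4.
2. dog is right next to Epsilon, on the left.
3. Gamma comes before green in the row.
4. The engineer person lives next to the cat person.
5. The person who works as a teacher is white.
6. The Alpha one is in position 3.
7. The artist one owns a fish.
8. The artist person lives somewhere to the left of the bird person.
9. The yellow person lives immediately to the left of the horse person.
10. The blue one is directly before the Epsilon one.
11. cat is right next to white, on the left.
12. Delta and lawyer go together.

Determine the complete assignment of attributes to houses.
Solution:

House | Profession | Color | Team | Pet
---------------------------------------
  1   | engineer | blue | Beta | dog
  2   | doctor | yellow | Epsilon | cat
  3   | teacher | white | Alpha | horse
  4   | artist | red | Gamma | fish
  5   | lawyer | green | Delta | bird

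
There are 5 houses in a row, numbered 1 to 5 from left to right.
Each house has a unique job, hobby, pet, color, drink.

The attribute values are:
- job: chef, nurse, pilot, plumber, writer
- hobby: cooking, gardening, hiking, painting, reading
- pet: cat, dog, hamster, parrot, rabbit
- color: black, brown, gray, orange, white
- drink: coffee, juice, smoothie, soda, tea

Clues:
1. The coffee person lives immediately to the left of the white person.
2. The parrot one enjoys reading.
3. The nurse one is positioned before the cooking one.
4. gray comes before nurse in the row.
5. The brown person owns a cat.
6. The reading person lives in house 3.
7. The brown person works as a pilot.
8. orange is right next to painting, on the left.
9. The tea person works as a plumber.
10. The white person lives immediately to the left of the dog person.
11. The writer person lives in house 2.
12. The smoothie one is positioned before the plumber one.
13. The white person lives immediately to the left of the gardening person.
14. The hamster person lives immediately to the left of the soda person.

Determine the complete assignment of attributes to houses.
Solution:

House | Job | Hobby | Pet | Color | Drink
-----------------------------------------
  1   | chef | hiking | rabbit | orange | smoothie
  2   | writer | painting | hamster | gray | coffee
  3   | nurse | reading | parrot | white | soda
  4   | plumber | gardening | dog | black | tea
  5   | pilot | cooking | cat | brown | juice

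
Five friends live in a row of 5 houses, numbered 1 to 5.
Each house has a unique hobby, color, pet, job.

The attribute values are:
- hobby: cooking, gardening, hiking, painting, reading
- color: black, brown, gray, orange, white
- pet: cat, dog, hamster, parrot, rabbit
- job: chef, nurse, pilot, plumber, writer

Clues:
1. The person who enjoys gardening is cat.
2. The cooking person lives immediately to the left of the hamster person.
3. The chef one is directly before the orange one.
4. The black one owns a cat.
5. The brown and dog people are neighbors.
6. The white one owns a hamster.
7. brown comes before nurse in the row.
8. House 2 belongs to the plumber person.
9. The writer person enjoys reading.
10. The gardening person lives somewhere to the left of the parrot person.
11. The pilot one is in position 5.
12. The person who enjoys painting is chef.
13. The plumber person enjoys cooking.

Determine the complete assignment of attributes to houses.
Solution:

House | Hobby | Color | Pet | Job
---------------------------------
  1   | painting | brown | rabbit | chef
  2   | cooking | orange | dog | plumber
  3   | reading | white | hamster | writer
  4   | gardening | black | cat | nurse
  5   | hiking | gray | parrot | pilot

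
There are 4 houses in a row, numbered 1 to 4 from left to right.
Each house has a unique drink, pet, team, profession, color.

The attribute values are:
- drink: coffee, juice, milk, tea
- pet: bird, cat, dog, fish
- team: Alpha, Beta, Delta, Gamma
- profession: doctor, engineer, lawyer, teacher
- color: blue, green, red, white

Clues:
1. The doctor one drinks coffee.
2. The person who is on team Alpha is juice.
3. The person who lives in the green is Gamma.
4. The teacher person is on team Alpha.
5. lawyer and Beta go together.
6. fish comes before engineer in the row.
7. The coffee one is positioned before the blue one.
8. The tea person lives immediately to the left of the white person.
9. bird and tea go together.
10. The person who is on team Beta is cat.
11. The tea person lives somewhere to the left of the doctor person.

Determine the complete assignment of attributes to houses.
Solution:

House | Drink | Pet | Team | Profession | Color
-----------------------------------------------
  1   | juice | fish | Alpha | teacher | red
  2   | tea | bird | Gamma | engineer | green
  3   | coffee | dog | Delta | doctor | white
  4   | milk | cat | Beta | lawyer | blue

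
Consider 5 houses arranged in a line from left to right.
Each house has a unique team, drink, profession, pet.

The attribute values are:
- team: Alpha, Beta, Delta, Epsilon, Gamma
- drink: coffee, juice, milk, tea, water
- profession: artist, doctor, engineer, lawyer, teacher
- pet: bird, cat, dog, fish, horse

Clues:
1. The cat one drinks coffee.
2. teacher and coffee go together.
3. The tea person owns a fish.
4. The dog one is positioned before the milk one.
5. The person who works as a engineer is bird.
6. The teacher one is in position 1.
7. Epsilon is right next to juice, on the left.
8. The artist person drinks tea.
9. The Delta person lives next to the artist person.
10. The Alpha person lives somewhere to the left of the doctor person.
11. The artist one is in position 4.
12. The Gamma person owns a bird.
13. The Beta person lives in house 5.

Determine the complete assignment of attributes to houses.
Solution:

House | Team | Drink | Profession | Pet
---------------------------------------
  1   | Epsilon | coffee | teacher | cat
  2   | Gamma | juice | engineer | bird
  3   | Delta | water | lawyer | dog
  4   | Alpha | tea | artist | fish
  5   | Beta | milk | doctor | horse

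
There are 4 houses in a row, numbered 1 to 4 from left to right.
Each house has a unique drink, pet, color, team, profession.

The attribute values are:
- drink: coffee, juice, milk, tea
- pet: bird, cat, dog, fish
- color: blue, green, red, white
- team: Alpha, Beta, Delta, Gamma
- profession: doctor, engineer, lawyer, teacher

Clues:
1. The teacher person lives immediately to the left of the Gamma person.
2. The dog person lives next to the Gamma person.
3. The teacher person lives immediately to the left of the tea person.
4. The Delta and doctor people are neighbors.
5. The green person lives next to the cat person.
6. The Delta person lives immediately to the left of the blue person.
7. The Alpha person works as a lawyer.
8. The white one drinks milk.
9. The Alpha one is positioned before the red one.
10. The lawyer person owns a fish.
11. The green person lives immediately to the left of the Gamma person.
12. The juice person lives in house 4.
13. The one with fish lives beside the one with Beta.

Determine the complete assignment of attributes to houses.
Solution:

House | Drink | Pet | Color | Team | Profession
-----------------------------------------------
  1   | coffee | dog | green | Delta | teacher
  2   | tea | cat | blue | Gamma | doctor
  3   | milk | fish | white | Alpha | lawyer
  4   | juice | bird | red | Beta | engineer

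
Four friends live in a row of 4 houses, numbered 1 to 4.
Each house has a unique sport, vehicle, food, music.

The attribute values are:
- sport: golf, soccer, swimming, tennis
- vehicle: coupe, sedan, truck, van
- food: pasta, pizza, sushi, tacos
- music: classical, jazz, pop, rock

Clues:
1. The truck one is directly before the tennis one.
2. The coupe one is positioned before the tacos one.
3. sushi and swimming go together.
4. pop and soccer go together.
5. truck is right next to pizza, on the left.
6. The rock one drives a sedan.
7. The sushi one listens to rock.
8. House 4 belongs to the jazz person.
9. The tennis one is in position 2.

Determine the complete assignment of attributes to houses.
Solution:

House | Sport | Vehicle | Food | Music
--------------------------------------
  1   | soccer | truck | pasta | pop
  2   | tennis | coupe | pizza | classical
  3   | swimming | sedan | sushi | rock
  4   | golf | van | tacos | jazz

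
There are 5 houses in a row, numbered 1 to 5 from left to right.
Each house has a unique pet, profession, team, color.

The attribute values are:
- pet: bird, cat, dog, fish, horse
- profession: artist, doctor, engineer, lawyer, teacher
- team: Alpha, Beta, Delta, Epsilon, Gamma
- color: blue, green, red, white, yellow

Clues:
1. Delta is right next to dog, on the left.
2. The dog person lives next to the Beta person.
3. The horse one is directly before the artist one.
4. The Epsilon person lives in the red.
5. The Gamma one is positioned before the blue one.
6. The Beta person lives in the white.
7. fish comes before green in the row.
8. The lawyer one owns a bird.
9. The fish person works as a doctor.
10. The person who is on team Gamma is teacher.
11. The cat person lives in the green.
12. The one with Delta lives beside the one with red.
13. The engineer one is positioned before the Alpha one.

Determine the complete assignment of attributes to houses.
Solution:

House | Pet | Profession | Team | Color
---------------------------------------
  1   | horse | engineer | Delta | yellow
  2   | dog | artist | Epsilon | red
  3   | fish | doctor | Beta | white
  4   | cat | teacher | Gamma | green
  5   | bird | lawyer | Alpha | blue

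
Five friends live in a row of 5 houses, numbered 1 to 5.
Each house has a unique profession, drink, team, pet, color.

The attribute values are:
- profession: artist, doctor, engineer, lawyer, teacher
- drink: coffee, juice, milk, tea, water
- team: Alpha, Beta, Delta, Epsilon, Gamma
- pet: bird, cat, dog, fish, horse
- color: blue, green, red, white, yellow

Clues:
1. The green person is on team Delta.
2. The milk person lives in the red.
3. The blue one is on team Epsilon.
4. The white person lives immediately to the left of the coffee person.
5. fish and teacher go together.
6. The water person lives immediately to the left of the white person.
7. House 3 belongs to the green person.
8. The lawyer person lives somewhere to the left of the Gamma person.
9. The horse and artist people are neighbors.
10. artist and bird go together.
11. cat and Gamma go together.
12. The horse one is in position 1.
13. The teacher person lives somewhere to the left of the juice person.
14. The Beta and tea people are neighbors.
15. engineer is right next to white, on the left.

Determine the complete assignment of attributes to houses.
Solution:

House | Profession | Drink | Team | Pet | Color
-----------------------------------------------
  1   | engineer | water | Beta | horse | yellow
  2   | artist | tea | Alpha | bird | white
  3   | teacher | coffee | Delta | fish | green
  4   | lawyer | juice | Epsilon | dog | blue
  5   | doctor | milk | Gamma | cat | red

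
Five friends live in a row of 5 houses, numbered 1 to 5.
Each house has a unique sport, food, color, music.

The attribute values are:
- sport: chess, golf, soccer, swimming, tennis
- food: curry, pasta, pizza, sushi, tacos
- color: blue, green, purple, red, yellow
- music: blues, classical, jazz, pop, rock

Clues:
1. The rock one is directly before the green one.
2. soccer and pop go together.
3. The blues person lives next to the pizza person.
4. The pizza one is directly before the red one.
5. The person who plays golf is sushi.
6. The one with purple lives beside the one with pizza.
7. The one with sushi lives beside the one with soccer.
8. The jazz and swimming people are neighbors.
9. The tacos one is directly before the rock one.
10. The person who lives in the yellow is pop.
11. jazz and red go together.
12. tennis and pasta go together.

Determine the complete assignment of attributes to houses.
Solution:

House | Sport | Food | Color | Music
------------------------------------
  1   | golf | sushi | purple | blues
  2   | soccer | pizza | yellow | pop
  3   | chess | tacos | red | jazz
  4   | swimming | curry | blue | rock
  5   | tennis | pasta | green | classical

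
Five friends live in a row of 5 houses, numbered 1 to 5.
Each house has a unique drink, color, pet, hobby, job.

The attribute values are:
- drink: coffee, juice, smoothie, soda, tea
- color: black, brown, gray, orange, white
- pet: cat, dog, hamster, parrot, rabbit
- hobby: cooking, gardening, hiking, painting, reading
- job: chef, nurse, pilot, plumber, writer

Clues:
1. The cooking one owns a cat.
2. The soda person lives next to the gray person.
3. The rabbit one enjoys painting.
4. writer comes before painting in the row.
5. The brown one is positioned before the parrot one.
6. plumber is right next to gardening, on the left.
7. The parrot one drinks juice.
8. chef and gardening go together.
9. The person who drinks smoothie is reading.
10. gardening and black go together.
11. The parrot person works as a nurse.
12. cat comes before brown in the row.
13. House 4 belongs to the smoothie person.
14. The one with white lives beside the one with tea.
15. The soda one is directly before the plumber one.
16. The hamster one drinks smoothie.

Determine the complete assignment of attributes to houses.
Solution:

House | Drink | Color | Pet | Hobby | Job
-----------------------------------------
  1   | soda | white | cat | cooking | writer
  2   | tea | gray | rabbit | painting | plumber
  3   | coffee | black | dog | gardening | chef
  4   | smoothie | brown | hamster | reading | pilot
  5   | juice | orange | parrot | hiking | nurse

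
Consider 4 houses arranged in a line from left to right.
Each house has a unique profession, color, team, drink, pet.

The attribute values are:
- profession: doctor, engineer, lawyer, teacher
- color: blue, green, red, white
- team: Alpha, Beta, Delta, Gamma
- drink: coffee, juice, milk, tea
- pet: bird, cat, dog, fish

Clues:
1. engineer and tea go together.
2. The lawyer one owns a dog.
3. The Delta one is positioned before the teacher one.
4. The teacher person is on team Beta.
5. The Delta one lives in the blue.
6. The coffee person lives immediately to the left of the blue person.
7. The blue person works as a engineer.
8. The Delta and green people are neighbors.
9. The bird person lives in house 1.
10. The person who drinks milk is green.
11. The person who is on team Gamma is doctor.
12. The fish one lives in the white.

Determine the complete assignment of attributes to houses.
Solution:

House | Profession | Color | Team | Drink | Pet
-----------------------------------------------
  1   | doctor | red | Gamma | coffee | bird
  2   | engineer | blue | Delta | tea | cat
  3   | lawyer | green | Alpha | milk | dog
  4   | teacher | white | Beta | juice | fish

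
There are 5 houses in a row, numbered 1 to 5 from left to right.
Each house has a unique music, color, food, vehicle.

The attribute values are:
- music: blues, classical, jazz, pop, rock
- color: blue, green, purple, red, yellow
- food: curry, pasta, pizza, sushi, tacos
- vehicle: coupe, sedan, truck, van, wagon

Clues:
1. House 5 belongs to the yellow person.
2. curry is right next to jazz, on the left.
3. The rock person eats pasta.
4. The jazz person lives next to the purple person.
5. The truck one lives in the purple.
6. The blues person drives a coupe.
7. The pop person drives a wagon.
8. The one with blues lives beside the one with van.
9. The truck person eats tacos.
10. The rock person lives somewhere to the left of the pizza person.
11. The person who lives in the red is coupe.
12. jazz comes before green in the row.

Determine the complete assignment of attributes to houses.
Solution:

House | Music | Color | Food | Vehicle
--------------------------------------
  1   | blues | red | curry | coupe
  2   | jazz | blue | sushi | van
  3   | classical | purple | tacos | truck
  4   | rock | green | pasta | sedan
  5   | pop | yellow | pizza | wagon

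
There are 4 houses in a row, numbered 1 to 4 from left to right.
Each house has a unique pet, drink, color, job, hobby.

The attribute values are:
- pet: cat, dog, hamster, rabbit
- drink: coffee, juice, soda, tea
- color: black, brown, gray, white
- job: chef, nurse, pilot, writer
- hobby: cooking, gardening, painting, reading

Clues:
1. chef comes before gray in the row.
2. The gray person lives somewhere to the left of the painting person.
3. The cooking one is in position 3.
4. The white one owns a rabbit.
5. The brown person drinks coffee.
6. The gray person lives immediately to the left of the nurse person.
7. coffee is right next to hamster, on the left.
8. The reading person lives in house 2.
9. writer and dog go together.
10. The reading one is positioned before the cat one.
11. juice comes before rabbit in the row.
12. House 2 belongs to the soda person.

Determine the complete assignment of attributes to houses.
Solution:

House | Pet | Drink | Color | Job | Hobby
-----------------------------------------
  1   | dog | coffee | brown | writer | gardening
  2   | hamster | soda | black | chef | reading
  3   | cat | juice | gray | pilot | cooking
  4   | rabbit | tea | white | nurse | painting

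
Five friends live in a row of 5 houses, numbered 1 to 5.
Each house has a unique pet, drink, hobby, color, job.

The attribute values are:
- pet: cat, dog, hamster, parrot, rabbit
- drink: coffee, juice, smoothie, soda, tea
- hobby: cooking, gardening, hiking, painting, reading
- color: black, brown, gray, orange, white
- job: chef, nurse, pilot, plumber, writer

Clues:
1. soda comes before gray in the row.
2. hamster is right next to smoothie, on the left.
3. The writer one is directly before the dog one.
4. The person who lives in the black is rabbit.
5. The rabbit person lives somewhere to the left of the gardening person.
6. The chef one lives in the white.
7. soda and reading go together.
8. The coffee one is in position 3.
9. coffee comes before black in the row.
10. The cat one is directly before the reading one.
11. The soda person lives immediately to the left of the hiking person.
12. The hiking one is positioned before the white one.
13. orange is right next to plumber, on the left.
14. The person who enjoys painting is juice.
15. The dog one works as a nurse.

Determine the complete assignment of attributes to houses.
Solution:

House | Pet | Drink | Hobby | Color | Job
-----------------------------------------
  1   | cat | juice | painting | brown | writer
  2   | dog | soda | reading | orange | nurse
  3   | hamster | coffee | hiking | gray | plumber
  4   | rabbit | smoothie | cooking | black | pilot
  5   | parrot | tea | gardening | white | chef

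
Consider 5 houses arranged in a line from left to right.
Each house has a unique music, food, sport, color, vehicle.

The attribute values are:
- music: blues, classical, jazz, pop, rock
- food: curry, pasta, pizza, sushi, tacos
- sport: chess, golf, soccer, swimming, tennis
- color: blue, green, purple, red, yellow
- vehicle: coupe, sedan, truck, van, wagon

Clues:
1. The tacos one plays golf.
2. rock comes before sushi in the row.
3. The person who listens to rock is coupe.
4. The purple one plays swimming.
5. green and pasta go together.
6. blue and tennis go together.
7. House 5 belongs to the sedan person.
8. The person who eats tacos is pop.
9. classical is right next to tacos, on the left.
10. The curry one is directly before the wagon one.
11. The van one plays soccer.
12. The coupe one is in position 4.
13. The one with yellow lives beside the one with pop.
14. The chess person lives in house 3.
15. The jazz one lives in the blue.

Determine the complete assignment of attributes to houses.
Solution:

House | Music | Food | Sport | Color | Vehicle
----------------------------------------------
  1   | classical | curry | soccer | yellow | van
  2   | pop | tacos | golf | red | wagon
  3   | blues | pasta | chess | green | truck
  4   | rock | pizza | swimming | purple | coupe
  5   | jazz | sushi | tennis | blue | sedan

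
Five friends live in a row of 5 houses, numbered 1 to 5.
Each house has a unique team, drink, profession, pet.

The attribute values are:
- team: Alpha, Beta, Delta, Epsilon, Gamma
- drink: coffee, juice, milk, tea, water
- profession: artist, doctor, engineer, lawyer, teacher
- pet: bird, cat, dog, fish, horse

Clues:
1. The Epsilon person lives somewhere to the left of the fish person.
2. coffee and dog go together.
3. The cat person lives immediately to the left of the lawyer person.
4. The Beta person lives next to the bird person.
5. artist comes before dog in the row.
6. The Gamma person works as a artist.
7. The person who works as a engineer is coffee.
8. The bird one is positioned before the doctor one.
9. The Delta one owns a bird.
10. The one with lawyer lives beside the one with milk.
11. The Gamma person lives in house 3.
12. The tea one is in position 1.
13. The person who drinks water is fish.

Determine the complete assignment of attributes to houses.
Solution:

House | Team | Drink | Profession | Pet
---------------------------------------
  1   | Beta | tea | teacher | cat
  2   | Delta | juice | lawyer | bird
  3   | Gamma | milk | artist | horse
  4   | Epsilon | coffee | engineer | dog
  5   | Alpha | water | doctor | fish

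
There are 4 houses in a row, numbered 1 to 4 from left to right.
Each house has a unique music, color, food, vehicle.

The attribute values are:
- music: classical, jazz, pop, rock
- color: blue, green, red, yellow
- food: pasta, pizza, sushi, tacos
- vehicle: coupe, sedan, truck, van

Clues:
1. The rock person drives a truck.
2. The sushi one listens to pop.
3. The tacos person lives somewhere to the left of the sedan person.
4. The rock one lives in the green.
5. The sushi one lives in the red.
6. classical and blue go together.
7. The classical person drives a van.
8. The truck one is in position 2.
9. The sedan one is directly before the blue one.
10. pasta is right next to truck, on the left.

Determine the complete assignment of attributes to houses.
Solution:

House | Music | Color | Food | Vehicle
--------------------------------------
  1   | jazz | yellow | pasta | coupe
  2   | rock | green | tacos | truck
  3   | pop | red | sushi | sedan
  4   | classical | blue | pizza | van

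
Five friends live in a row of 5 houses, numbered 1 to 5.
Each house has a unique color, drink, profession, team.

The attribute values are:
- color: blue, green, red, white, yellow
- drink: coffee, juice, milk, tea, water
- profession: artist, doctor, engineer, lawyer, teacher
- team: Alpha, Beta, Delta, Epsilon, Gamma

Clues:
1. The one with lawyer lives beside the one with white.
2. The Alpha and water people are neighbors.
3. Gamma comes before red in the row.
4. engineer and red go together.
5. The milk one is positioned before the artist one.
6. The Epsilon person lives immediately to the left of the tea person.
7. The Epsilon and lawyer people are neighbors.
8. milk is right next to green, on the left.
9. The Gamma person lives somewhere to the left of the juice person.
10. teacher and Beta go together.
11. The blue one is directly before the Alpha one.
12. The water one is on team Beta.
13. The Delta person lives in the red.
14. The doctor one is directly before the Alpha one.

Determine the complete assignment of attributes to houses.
Solution:

House | Color | Drink | Profession | Team
-----------------------------------------
  1   | blue | milk | doctor | Epsilon
  2   | green | tea | lawyer | Alpha
  3   | white | water | teacher | Beta
  4   | yellow | coffee | artist | Gamma
  5   | red | juice | engineer | Delta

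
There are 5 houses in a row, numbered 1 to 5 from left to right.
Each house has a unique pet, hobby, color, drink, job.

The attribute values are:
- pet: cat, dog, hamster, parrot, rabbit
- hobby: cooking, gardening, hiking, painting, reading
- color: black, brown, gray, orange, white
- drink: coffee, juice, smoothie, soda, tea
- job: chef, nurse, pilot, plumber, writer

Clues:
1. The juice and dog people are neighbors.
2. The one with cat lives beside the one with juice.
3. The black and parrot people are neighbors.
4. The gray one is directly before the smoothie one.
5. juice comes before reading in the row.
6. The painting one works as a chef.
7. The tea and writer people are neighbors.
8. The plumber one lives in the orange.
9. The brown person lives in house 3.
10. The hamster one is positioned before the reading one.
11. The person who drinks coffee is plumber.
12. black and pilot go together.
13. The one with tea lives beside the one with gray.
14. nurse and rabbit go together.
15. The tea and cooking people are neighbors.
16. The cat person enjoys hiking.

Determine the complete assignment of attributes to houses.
Solution:

House | Pet | Hobby | Color | Drink | Job
-----------------------------------------
  1   | cat | hiking | black | tea | pilot
  2   | parrot | cooking | gray | juice | writer
  3   | dog | painting | brown | smoothie | chef
  4   | hamster | gardening | orange | coffee | plumber
  5   | rabbit | reading | white | soda | nurse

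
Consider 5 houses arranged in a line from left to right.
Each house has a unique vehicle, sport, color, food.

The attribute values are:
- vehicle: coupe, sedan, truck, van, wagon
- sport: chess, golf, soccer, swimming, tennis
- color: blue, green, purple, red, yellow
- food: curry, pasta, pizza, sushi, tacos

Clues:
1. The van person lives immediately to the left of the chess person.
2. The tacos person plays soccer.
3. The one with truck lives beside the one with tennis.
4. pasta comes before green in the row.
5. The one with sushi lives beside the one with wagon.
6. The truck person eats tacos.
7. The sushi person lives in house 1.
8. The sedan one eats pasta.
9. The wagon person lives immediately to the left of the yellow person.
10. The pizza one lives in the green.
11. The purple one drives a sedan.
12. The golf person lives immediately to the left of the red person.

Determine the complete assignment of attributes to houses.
Solution:

House | Vehicle | Sport | Color | Food
--------------------------------------
  1   | van | golf | blue | sushi
  2   | wagon | chess | red | curry
  3   | truck | soccer | yellow | tacos
  4   | sedan | tennis | purple | pasta
  5   | coupe | swimming | green | pizza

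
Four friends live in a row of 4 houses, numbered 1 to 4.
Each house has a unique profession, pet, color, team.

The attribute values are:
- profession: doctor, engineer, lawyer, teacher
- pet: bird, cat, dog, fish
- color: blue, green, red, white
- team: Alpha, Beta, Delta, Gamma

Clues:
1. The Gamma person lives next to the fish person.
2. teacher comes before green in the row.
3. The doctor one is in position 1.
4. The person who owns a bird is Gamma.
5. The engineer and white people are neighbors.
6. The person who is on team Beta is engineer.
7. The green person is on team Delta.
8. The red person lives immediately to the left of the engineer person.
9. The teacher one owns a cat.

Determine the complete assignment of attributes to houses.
Solution:

House | Profession | Pet | Color | Team
---------------------------------------
  1   | doctor | bird | red | Gamma
  2   | engineer | fish | blue | Beta
  3   | teacher | cat | white | Alpha
  4   | lawyer | dog | green | Delta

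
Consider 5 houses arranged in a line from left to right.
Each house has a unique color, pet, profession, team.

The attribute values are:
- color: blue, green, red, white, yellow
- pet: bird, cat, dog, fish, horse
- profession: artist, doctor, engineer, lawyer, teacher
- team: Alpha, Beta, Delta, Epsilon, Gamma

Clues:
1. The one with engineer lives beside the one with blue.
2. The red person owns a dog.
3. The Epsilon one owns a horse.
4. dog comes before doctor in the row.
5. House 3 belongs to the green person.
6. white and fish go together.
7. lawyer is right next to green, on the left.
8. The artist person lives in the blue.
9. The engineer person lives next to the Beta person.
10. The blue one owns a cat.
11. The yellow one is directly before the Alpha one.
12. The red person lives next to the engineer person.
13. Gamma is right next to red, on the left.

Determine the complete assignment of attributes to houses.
Solution:

House | Color | Pet | Profession | Team
---------------------------------------
  1   | yellow | bird | teacher | Gamma
  2   | red | dog | lawyer | Alpha
  3   | green | horse | engineer | Epsilon
  4   | blue | cat | artist | Beta
  5   | white | fish | doctor | Delta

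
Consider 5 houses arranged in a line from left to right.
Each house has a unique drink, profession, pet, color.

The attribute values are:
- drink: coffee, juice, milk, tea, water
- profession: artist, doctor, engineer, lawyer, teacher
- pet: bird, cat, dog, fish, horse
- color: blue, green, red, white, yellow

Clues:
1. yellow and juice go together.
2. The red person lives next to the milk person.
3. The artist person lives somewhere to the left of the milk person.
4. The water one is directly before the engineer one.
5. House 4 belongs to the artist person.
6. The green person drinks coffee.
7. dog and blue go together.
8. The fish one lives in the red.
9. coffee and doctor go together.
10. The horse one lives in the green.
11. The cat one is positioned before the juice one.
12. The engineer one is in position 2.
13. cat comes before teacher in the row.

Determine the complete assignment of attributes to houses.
Solution:

House | Drink | Profession | Pet | Color
----------------------------------------
  1   | water | lawyer | cat | white
  2   | juice | engineer | bird | yellow
  3   | coffee | doctor | horse | green
  4   | tea | artist | fish | red
  5   | milk | teacher | dog | blue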